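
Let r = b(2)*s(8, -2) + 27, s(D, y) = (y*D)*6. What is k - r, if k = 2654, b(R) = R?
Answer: 2819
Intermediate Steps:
s(D, y) = 6*D*y (s(D, y) = (D*y)*6 = 6*D*y)
r = -165 (r = 2*(6*8*(-2)) + 27 = 2*(-96) + 27 = -192 + 27 = -165)
k - r = 2654 - 1*(-165) = 2654 + 165 = 2819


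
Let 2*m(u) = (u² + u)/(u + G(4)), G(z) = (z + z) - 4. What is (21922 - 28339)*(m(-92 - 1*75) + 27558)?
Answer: -28735922781/163 ≈ -1.7629e+8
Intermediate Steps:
G(z) = -4 + 2*z (G(z) = 2*z - 4 = -4 + 2*z)
m(u) = (u + u²)/(2*(4 + u)) (m(u) = ((u² + u)/(u + (-4 + 2*4)))/2 = ((u + u²)/(u + (-4 + 8)))/2 = ((u + u²)/(u + 4))/2 = ((u + u²)/(4 + u))/2 = (u + u²)/(2*(4 + u)))
(21922 - 28339)*(m(-92 - 1*75) + 27558) = (21922 - 28339)*((-92 - 1*75)*(1 + (-92 - 1*75))/(2*(4 + (-92 - 1*75))) + 27558) = -6417*((-92 - 75)*(1 + (-92 - 75))/(2*(4 + (-92 - 75))) + 27558) = -6417*((½)*(-167)*(1 - 167)/(4 - 167) + 27558) = -6417*((½)*(-167)*(-166)/(-163) + 27558) = -6417*((½)*(-167)*(-1/163)*(-166) + 27558) = -6417*(-13861/163 + 27558) = -6417*4478093/163 = -28735922781/163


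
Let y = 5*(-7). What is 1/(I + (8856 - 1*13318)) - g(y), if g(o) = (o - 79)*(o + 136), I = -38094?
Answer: 489989783/42556 ≈ 11514.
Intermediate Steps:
y = -35
g(o) = (-79 + o)*(136 + o)
1/(I + (8856 - 1*13318)) - g(y) = 1/(-38094 + (8856 - 1*13318)) - (-10744 + (-35)**2 + 57*(-35)) = 1/(-38094 + (8856 - 13318)) - (-10744 + 1225 - 1995) = 1/(-38094 - 4462) - 1*(-11514) = 1/(-42556) + 11514 = -1/42556 + 11514 = 489989783/42556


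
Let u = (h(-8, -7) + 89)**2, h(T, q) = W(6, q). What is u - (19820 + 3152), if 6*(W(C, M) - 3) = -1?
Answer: -523391/36 ≈ -14539.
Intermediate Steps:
W(C, M) = 17/6 (W(C, M) = 3 + (1/6)*(-1) = 3 - 1/6 = 17/6)
h(T, q) = 17/6
u = 303601/36 (u = (17/6 + 89)**2 = (551/6)**2 = 303601/36 ≈ 8433.4)
u - (19820 + 3152) = 303601/36 - (19820 + 3152) = 303601/36 - 1*22972 = 303601/36 - 22972 = -523391/36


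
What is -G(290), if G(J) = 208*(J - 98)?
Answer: -39936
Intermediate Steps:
G(J) = -20384 + 208*J (G(J) = 208*(-98 + J) = -20384 + 208*J)
-G(290) = -(-20384 + 208*290) = -(-20384 + 60320) = -1*39936 = -39936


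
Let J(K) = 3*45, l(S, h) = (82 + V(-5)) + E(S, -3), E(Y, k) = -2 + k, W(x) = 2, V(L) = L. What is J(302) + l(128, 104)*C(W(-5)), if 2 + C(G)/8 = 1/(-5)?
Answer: -5661/5 ≈ -1132.2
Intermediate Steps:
C(G) = -88/5 (C(G) = -16 + 8/(-5) = -16 + 8*(-1/5) = -16 - 8/5 = -88/5)
l(S, h) = 72 (l(S, h) = (82 - 5) + (-2 - 3) = 77 - 5 = 72)
J(K) = 135
J(302) + l(128, 104)*C(W(-5)) = 135 + 72*(-88/5) = 135 - 6336/5 = -5661/5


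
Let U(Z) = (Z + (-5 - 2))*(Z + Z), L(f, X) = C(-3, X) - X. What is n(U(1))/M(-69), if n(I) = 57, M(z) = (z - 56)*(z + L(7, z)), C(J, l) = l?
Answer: 19/2875 ≈ 0.0066087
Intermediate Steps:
L(f, X) = 0 (L(f, X) = X - X = 0)
U(Z) = 2*Z*(-7 + Z) (U(Z) = (Z - 7)*(2*Z) = (-7 + Z)*(2*Z) = 2*Z*(-7 + Z))
M(z) = z*(-56 + z) (M(z) = (z - 56)*(z + 0) = (-56 + z)*z = z*(-56 + z))
n(U(1))/M(-69) = 57/((-69*(-56 - 69))) = 57/((-69*(-125))) = 57/8625 = 57*(1/8625) = 19/2875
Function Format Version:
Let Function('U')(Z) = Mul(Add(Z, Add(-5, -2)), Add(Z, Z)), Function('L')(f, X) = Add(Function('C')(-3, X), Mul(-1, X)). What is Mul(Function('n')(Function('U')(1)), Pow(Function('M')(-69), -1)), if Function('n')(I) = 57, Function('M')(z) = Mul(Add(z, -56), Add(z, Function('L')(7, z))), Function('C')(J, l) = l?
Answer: Rational(19, 2875) ≈ 0.0066087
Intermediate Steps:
Function('L')(f, X) = 0 (Function('L')(f, X) = Add(X, Mul(-1, X)) = 0)
Function('U')(Z) = Mul(2, Z, Add(-7, Z)) (Function('U')(Z) = Mul(Add(Z, -7), Mul(2, Z)) = Mul(Add(-7, Z), Mul(2, Z)) = Mul(2, Z, Add(-7, Z)))
Function('M')(z) = Mul(z, Add(-56, z)) (Function('M')(z) = Mul(Add(z, -56), Add(z, 0)) = Mul(Add(-56, z), z) = Mul(z, Add(-56, z)))
Mul(Function('n')(Function('U')(1)), Pow(Function('M')(-69), -1)) = Mul(57, Pow(Mul(-69, Add(-56, -69)), -1)) = Mul(57, Pow(Mul(-69, -125), -1)) = Mul(57, Pow(8625, -1)) = Mul(57, Rational(1, 8625)) = Rational(19, 2875)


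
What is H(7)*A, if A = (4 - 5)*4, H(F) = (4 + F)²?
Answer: -484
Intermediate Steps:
A = -4 (A = -1*4 = -4)
H(7)*A = (4 + 7)²*(-4) = 11²*(-4) = 121*(-4) = -484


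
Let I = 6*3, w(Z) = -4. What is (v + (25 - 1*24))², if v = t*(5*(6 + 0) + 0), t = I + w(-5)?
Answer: 177241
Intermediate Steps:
I = 18
t = 14 (t = 18 - 4 = 14)
v = 420 (v = 14*(5*(6 + 0) + 0) = 14*(5*6 + 0) = 14*(30 + 0) = 14*30 = 420)
(v + (25 - 1*24))² = (420 + (25 - 1*24))² = (420 + (25 - 24))² = (420 + 1)² = 421² = 177241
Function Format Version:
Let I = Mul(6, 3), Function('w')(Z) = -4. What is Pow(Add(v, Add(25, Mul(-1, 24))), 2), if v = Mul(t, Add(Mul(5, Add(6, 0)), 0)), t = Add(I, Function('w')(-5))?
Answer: 177241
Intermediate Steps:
I = 18
t = 14 (t = Add(18, -4) = 14)
v = 420 (v = Mul(14, Add(Mul(5, Add(6, 0)), 0)) = Mul(14, Add(Mul(5, 6), 0)) = Mul(14, Add(30, 0)) = Mul(14, 30) = 420)
Pow(Add(v, Add(25, Mul(-1, 24))), 2) = Pow(Add(420, Add(25, Mul(-1, 24))), 2) = Pow(Add(420, Add(25, -24)), 2) = Pow(Add(420, 1), 2) = Pow(421, 2) = 177241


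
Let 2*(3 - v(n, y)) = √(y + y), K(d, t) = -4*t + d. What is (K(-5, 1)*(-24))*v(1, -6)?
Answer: 648 - 216*I*√3 ≈ 648.0 - 374.12*I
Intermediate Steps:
K(d, t) = d - 4*t
v(n, y) = 3 - √2*√y/2 (v(n, y) = 3 - √(y + y)/2 = 3 - √2*√y/2)
(K(-5, 1)*(-24))*v(1, -6) = ((-5 - 4*1)*(-24))*(3 - √2*√(-6)/2) = ((-5 - 4)*(-24))*(3 - √2*I*√6/2) = (-9*(-24))*(3 - I*√3) = 216*(3 - I*√3) = 648 - 216*I*√3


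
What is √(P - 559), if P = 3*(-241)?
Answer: I*√1282 ≈ 35.805*I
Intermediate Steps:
P = -723
√(P - 559) = √(-723 - 559) = √(-1282) = I*√1282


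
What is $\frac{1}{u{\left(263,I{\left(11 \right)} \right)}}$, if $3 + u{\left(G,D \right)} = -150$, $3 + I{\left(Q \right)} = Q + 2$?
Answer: $- \frac{1}{153} \approx -0.0065359$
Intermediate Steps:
$I{\left(Q \right)} = -1 + Q$ ($I{\left(Q \right)} = -3 + \left(Q + 2\right) = -3 + \left(2 + Q\right) = -1 + Q$)
$u{\left(G,D \right)} = -153$ ($u{\left(G,D \right)} = -3 - 150 = -153$)
$\frac{1}{u{\left(263,I{\left(11 \right)} \right)}} = \frac{1}{-153} = - \frac{1}{153}$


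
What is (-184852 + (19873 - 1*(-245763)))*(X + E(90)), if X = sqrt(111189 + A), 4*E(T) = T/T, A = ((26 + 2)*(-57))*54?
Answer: 20196 + 80784*sqrt(25005) ≈ 1.2795e+7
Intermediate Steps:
A = -86184 (A = (28*(-57))*54 = -1596*54 = -86184)
E(T) = 1/4 (E(T) = (T/T)/4 = (1/4)*1 = 1/4)
X = sqrt(25005) (X = sqrt(111189 - 86184) = sqrt(25005) ≈ 158.13)
(-184852 + (19873 - 1*(-245763)))*(X + E(90)) = (-184852 + (19873 - 1*(-245763)))*(sqrt(25005) + 1/4) = (-184852 + (19873 + 245763))*(1/4 + sqrt(25005)) = (-184852 + 265636)*(1/4 + sqrt(25005)) = 80784*(1/4 + sqrt(25005)) = 20196 + 80784*sqrt(25005)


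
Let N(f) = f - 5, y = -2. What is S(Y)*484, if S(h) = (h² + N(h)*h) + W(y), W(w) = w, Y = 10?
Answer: 71632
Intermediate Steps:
N(f) = -5 + f
S(h) = -2 + h² + h*(-5 + h) (S(h) = (h² + (-5 + h)*h) - 2 = (h² + h*(-5 + h)) - 2 = -2 + h² + h*(-5 + h))
S(Y)*484 = (-2 + 10² + 10*(-5 + 10))*484 = (-2 + 100 + 10*5)*484 = (-2 + 100 + 50)*484 = 148*484 = 71632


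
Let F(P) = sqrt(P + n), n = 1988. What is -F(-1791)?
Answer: -sqrt(197) ≈ -14.036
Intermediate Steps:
F(P) = sqrt(1988 + P) (F(P) = sqrt(P + 1988) = sqrt(1988 + P))
-F(-1791) = -sqrt(1988 - 1791) = -sqrt(197)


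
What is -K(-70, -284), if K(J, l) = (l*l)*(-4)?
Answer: 322624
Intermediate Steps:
K(J, l) = -4*l² (K(J, l) = l²*(-4) = -4*l²)
-K(-70, -284) = -(-4)*(-284)² = -(-4)*80656 = -1*(-322624) = 322624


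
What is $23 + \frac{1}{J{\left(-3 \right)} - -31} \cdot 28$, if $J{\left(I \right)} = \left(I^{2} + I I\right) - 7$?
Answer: $\frac{71}{3} \approx 23.667$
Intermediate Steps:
$J{\left(I \right)} = -7 + 2 I^{2}$ ($J{\left(I \right)} = \left(I^{2} + I^{2}\right) - 7 = 2 I^{2} - 7 = -7 + 2 I^{2}$)
$23 + \frac{1}{J{\left(-3 \right)} - -31} \cdot 28 = 23 + \frac{1}{\left(-7 + 2 \left(-3\right)^{2}\right) - -31} \cdot 28 = 23 + \frac{1}{\left(-7 + 2 \cdot 9\right) + 31} \cdot 28 = 23 + \frac{1}{\left(-7 + 18\right) + 31} \cdot 28 = 23 + \frac{1}{11 + 31} \cdot 28 = 23 + \frac{1}{42} \cdot 28 = 23 + \frac{2}{3} = \frac{71}{3}$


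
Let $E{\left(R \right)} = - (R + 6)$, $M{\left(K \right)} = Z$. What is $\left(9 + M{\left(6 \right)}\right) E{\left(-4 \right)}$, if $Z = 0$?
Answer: $-18$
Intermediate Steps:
$M{\left(K \right)} = 0$
$E{\left(R \right)} = -6 - R$ ($E{\left(R \right)} = - (6 + R) = -6 - R$)
$\left(9 + M{\left(6 \right)}\right) E{\left(-4 \right)} = \left(9 + 0\right) \left(-6 - -4\right) = 9 \left(-6 + 4\right) = 9 \left(-2\right) = -18$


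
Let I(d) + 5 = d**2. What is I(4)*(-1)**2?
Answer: 11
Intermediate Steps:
I(d) = -5 + d**2
I(4)*(-1)**2 = (-5 + 4**2)*(-1)**2 = (-5 + 16)*1 = 11*1 = 11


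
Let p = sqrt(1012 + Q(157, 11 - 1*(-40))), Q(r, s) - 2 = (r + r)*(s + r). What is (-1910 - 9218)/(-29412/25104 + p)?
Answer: -57058730976/290267343863 - 48701291392*sqrt(66326)/290267343863 ≈ -43.407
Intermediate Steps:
Q(r, s) = 2 + 2*r*(r + s) (Q(r, s) = 2 + (r + r)*(s + r) = 2 + (2*r)*(r + s) = 2 + 2*r*(r + s))
p = sqrt(66326) (p = sqrt(1012 + (2 + 2*157**2 + 2*157*(11 - 1*(-40)))) = sqrt(1012 + (2 + 2*24649 + 2*157*(11 + 40))) = sqrt(1012 + (2 + 49298 + 2*157*51)) = sqrt(1012 + (2 + 49298 + 16014)) = sqrt(1012 + 65314) = sqrt(66326) ≈ 257.54)
(-1910 - 9218)/(-29412/25104 + p) = (-1910 - 9218)/(-29412/25104 + sqrt(66326)) = -11128/(-29412*1/25104 + sqrt(66326)) = -11128/(-2451/2092 + sqrt(66326))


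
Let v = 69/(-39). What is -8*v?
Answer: 184/13 ≈ 14.154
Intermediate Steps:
v = -23/13 (v = 69*(-1/39) = -23/13 ≈ -1.7692)
-8*v = -8*(-23/13) = 184/13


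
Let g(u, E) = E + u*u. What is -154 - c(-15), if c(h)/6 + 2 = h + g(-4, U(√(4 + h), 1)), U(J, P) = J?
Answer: -148 - 6*I*√11 ≈ -148.0 - 19.9*I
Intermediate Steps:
g(u, E) = E + u²
c(h) = 84 + 6*h + 6*√(4 + h) (c(h) = -12 + 6*(h + (√(4 + h) + (-4)²)) = -12 + 6*(h + (√(4 + h) + 16)) = -12 + 6*(h + (16 + √(4 + h))) = -12 + 6*(16 + h + √(4 + h)) = -12 + (96 + 6*h + 6*√(4 + h)) = 84 + 6*h + 6*√(4 + h))
-154 - c(-15) = -154 - (84 + 6*(-15) + 6*√(4 - 15)) = -154 - (84 - 90 + 6*√(-11)) = -154 - (84 - 90 + 6*(I*√11)) = -154 - (84 - 90 + 6*I*√11) = -154 - (-6 + 6*I*√11) = -154 + (6 - 6*I*√11) = -148 - 6*I*√11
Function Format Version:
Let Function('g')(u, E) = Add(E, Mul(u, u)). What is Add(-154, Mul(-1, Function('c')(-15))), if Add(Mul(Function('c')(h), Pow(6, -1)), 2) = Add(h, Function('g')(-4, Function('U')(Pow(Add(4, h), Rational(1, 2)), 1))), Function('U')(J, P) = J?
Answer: Add(-148, Mul(-6, I, Pow(11, Rational(1, 2)))) ≈ Add(-148.00, Mul(-19.900, I))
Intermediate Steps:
Function('g')(u, E) = Add(E, Pow(u, 2))
Function('c')(h) = Add(84, Mul(6, h), Mul(6, Pow(Add(4, h), Rational(1, 2)))) (Function('c')(h) = Add(-12, Mul(6, Add(h, Add(Pow(Add(4, h), Rational(1, 2)), Pow(-4, 2))))) = Add(-12, Mul(6, Add(h, Add(Pow(Add(4, h), Rational(1, 2)), 16)))) = Add(-12, Mul(6, Add(h, Add(16, Pow(Add(4, h), Rational(1, 2)))))) = Add(-12, Mul(6, Add(16, h, Pow(Add(4, h), Rational(1, 2))))) = Add(-12, Add(96, Mul(6, h), Mul(6, Pow(Add(4, h), Rational(1, 2))))) = Add(84, Mul(6, h), Mul(6, Pow(Add(4, h), Rational(1, 2)))))
Add(-154, Mul(-1, Function('c')(-15))) = Add(-154, Mul(-1, Add(84, Mul(6, -15), Mul(6, Pow(Add(4, -15), Rational(1, 2)))))) = Add(-154, Mul(-1, Add(84, -90, Mul(6, Pow(-11, Rational(1, 2)))))) = Add(-154, Mul(-1, Add(84, -90, Mul(6, Mul(I, Pow(11, Rational(1, 2))))))) = Add(-154, Mul(-1, Add(84, -90, Mul(6, I, Pow(11, Rational(1, 2)))))) = Add(-154, Mul(-1, Add(-6, Mul(6, I, Pow(11, Rational(1, 2)))))) = Add(-154, Add(6, Mul(-6, I, Pow(11, Rational(1, 2))))) = Add(-148, Mul(-6, I, Pow(11, Rational(1, 2))))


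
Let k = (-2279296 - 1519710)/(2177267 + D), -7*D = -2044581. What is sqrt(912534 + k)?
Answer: sqrt(55643395383961489)/246935 ≈ 955.27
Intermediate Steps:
D = 292083 (D = -1/7*(-2044581) = 292083)
k = -1899503/1234675 (k = (-2279296 - 1519710)/(2177267 + 292083) = -3799006/2469350 = -3799006*1/2469350 = -1899503/1234675 ≈ -1.5385)
sqrt(912534 + k) = sqrt(912534 - 1899503/1234675) = sqrt(1126681016947/1234675) = sqrt(55643395383961489)/246935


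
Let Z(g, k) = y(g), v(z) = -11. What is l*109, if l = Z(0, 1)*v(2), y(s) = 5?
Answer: -5995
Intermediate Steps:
Z(g, k) = 5
l = -55 (l = 5*(-11) = -55)
l*109 = -55*109 = -5995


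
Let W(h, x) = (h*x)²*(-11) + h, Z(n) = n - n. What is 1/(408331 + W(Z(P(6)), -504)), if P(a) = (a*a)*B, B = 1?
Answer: 1/408331 ≈ 2.4490e-6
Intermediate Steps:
P(a) = a² (P(a) = (a*a)*1 = a²*1 = a²)
Z(n) = 0
W(h, x) = h - 11*h²*x² (W(h, x) = (h²*x²)*(-11) + h = -11*h²*x² + h = h - 11*h²*x²)
1/(408331 + W(Z(P(6)), -504)) = 1/(408331 + 0*(1 - 11*0*(-504)²)) = 1/(408331 + 0*(1 - 11*0*254016)) = 1/(408331 + 0*(1 + 0)) = 1/(408331 + 0*1) = 1/(408331 + 0) = 1/408331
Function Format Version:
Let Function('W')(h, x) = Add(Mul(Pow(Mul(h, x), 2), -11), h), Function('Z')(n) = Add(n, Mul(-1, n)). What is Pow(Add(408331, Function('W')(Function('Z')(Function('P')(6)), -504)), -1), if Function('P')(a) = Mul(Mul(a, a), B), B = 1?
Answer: Rational(1, 408331) ≈ 2.4490e-6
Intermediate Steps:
Function('P')(a) = Pow(a, 2) (Function('P')(a) = Mul(Mul(a, a), 1) = Mul(Pow(a, 2), 1) = Pow(a, 2))
Function('Z')(n) = 0
Function('W')(h, x) = Add(h, Mul(-11, Pow(h, 2), Pow(x, 2))) (Function('W')(h, x) = Add(Mul(Mul(Pow(h, 2), Pow(x, 2)), -11), h) = Add(Mul(-11, Pow(h, 2), Pow(x, 2)), h) = Add(h, Mul(-11, Pow(h, 2), Pow(x, 2))))
Pow(Add(408331, Function('W')(Function('Z')(Function('P')(6)), -504)), -1) = Pow(Add(408331, Mul(0, Add(1, Mul(-11, 0, Pow(-504, 2))))), -1) = Pow(Add(408331, Mul(0, Add(1, Mul(-11, 0, 254016)))), -1) = Pow(Add(408331, Mul(0, Add(1, 0))), -1) = Pow(Add(408331, Mul(0, 1)), -1) = Pow(Add(408331, 0), -1) = Pow(408331, -1) = Rational(1, 408331)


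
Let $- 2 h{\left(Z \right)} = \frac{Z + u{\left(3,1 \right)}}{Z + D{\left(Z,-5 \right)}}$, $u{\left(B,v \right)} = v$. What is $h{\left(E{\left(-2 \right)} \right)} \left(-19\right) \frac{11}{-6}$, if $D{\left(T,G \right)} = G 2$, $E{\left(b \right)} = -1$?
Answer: $0$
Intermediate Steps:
$D{\left(T,G \right)} = 2 G$
$h{\left(Z \right)} = - \frac{1 + Z}{2 \left(-10 + Z\right)}$ ($h{\left(Z \right)} = - \frac{\left(Z + 1\right) \frac{1}{Z + 2 \left(-5\right)}}{2} = - \frac{\left(1 + Z\right) \frac{1}{Z - 10}}{2} = - \frac{\left(1 + Z\right) \frac{1}{-10 + Z}}{2} = - \frac{\frac{1}{-10 + Z} \left(1 + Z\right)}{2} = - \frac{1 + Z}{2 \left(-10 + Z\right)}$)
$h{\left(E{\left(-2 \right)} \right)} \left(-19\right) \frac{11}{-6} = \frac{-1 - -1}{2 \left(-10 - 1\right)} \left(-19\right) \frac{11}{-6} = \frac{-1 + 1}{2 \left(-11\right)} \left(-19\right) 11 \left(- \frac{1}{6}\right) = \frac{1}{2} \left(- \frac{1}{11}\right) 0 \left(-19\right) \left(- \frac{11}{6}\right) = 0 \left(-19\right) \left(- \frac{11}{6}\right) = 0 \left(- \frac{11}{6}\right) = 0$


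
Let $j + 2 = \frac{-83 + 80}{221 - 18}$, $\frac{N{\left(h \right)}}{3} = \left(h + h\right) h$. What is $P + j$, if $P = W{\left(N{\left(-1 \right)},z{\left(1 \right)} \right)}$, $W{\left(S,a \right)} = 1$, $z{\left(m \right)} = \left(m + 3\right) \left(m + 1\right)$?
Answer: $- \frac{206}{203} \approx -1.0148$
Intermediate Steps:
$N{\left(h \right)} = 6 h^{2}$ ($N{\left(h \right)} = 3 \left(h + h\right) h = 3 \cdot 2 h h = 3 \cdot 2 h^{2} = 6 h^{2}$)
$z{\left(m \right)} = \left(1 + m\right) \left(3 + m\right)$ ($z{\left(m \right)} = \left(3 + m\right) \left(1 + m\right) = \left(1 + m\right) \left(3 + m\right)$)
$j = - \frac{409}{203}$ ($j = -2 + \frac{-83 + 80}{221 - 18} = -2 - \frac{3}{203} = - \frac{409}{203} \approx -2.0148$)
$P = 1$
$P + j = 1 - \frac{409}{203} = - \frac{206}{203}$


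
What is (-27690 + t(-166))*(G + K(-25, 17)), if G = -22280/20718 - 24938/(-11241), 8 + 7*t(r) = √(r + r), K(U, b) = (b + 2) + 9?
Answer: -24363157452796/30189579 + 251376484*I*√83/30189579 ≈ -8.0701e+5 + 75.859*I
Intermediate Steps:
K(U, b) = 11 + b (K(U, b) = (2 + b) + 9 = 11 + b)
t(r) = -8/7 + √2*√r/7 (t(r) = -8/7 + √(r + r)/7 = -8/7 + √(2*r)/7 = -8/7 + (√2*√r)/7 = -8/7 + √2*√r/7)
G = 4929926/4312797 (G = -22280*1/20718 - 24938*(-1/11241) = -11140/10359 + 24938/11241 = 4929926/4312797 ≈ 1.1431)
(-27690 + t(-166))*(G + K(-25, 17)) = (-27690 + (-8/7 + √2*√(-166)/7))*(4929926/4312797 + (11 + 17)) = (-27690 + (-8/7 + √2*(I*√166)/7))*(4929926/4312797 + 28) = (-27690 + (-8/7 + 2*I*√83/7))*(125688242/4312797) = (-193838/7 + 2*I*√83/7)*(125688242/4312797) = -24363157452796/30189579 + 251376484*I*√83/30189579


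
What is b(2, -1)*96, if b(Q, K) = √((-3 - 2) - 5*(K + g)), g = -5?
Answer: 480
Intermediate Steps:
b(Q, K) = √(20 - 5*K) (b(Q, K) = √((-3 - 2) - 5*(K - 5)) = √(-5 - 5*(-5 + K)) = √(-5 + (25 - 5*K)) = √(20 - 5*K))
b(2, -1)*96 = √(20 - 5*(-1))*96 = √(20 + 5)*96 = √25*96 = 5*96 = 480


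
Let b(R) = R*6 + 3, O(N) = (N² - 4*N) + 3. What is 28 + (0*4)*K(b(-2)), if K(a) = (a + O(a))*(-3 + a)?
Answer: 28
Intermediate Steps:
O(N) = 3 + N² - 4*N
b(R) = 3 + 6*R (b(R) = 6*R + 3 = 3 + 6*R)
K(a) = (-3 + a)*(3 + a² - 3*a) (K(a) = (a + (3 + a² - 4*a))*(-3 + a) = (3 + a² - 3*a)*(-3 + a) = (-3 + a)*(3 + a² - 3*a))
28 + (0*4)*K(b(-2)) = 28 + (0*4)*(-9 + (3 + 6*(-2))³ - 6*(3 + 6*(-2))² + 12*(3 + 6*(-2))) = 28 + 0*(-9 + (3 - 12)³ - 6*(3 - 12)² + 12*(3 - 12)) = 28 + 0*(-9 + (-9)³ - 6*(-9)² + 12*(-9)) = 28 + 0*(-9 - 729 - 6*81 - 108) = 28 + 0*(-9 - 729 - 486 - 108) = 28 + 0*(-1332) = 28 + 0 = 28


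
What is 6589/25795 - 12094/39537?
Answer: -4677767/92714265 ≈ -0.050454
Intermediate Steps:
6589/25795 - 12094/39537 = 6589*(1/25795) - 12094*1/39537 = 599/2345 - 12094/39537 = -4677767/92714265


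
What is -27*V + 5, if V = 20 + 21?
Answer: -1102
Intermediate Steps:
V = 41
-27*V + 5 = -27*41 + 5 = -1107 + 5 = -1102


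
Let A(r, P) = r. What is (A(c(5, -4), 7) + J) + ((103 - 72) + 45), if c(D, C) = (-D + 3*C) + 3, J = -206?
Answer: -144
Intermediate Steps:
c(D, C) = 3 - D + 3*C
(A(c(5, -4), 7) + J) + ((103 - 72) + 45) = ((3 - 1*5 + 3*(-4)) - 206) + ((103 - 72) + 45) = ((3 - 5 - 12) - 206) + (31 + 45) = (-14 - 206) + 76 = -220 + 76 = -144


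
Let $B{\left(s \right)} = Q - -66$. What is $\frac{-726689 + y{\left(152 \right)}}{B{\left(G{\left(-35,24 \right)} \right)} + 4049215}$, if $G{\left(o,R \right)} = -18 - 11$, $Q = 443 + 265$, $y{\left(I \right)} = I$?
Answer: $- \frac{726537}{4049989} \approx -0.17939$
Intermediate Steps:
$Q = 708$
$G{\left(o,R \right)} = -29$ ($G{\left(o,R \right)} = -18 - 11 = -29$)
$B{\left(s \right)} = 774$ ($B{\left(s \right)} = 708 - -66 = 708 + 66 = 774$)
$\frac{-726689 + y{\left(152 \right)}}{B{\left(G{\left(-35,24 \right)} \right)} + 4049215} = \frac{-726689 + 152}{774 + 4049215} = - \frac{726537}{4049989}$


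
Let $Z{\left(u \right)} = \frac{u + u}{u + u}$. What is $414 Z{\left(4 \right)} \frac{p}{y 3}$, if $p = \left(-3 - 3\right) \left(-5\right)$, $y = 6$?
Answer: $690$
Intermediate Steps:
$p = 30$ ($p = \left(-6\right) \left(-5\right) = 30$)
$Z{\left(u \right)} = 1$ ($Z{\left(u \right)} = \frac{2 u}{2 u} = 2 u \frac{1}{2 u} = 1$)
$414 Z{\left(4 \right)} \frac{p}{y 3} = 414 \cdot 1 \frac{30}{6 \cdot 3} = 414 \cdot 1 \cdot \frac{30}{18} = 414 \cdot 1 \cdot 30 \cdot \frac{1}{18} = 414 \cdot 1 \cdot \frac{5}{3} = 414 \cdot \frac{5}{3} = 690$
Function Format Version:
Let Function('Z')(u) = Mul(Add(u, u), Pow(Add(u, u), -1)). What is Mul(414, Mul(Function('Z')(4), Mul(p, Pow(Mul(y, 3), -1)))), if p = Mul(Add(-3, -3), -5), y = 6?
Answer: 690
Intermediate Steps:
p = 30 (p = Mul(-6, -5) = 30)
Function('Z')(u) = 1 (Function('Z')(u) = Mul(Mul(2, u), Pow(Mul(2, u), -1)) = Mul(Mul(2, u), Mul(Rational(1, 2), Pow(u, -1))) = 1)
Mul(414, Mul(Function('Z')(4), Mul(p, Pow(Mul(y, 3), -1)))) = Mul(414, Mul(1, Mul(30, Pow(Mul(6, 3), -1)))) = Mul(414, Mul(1, Mul(30, Pow(18, -1)))) = Mul(414, Mul(1, Mul(30, Rational(1, 18)))) = Mul(414, Mul(1, Rational(5, 3))) = Mul(414, Rational(5, 3)) = 690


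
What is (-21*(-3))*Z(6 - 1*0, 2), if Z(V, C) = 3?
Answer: 189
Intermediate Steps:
(-21*(-3))*Z(6 - 1*0, 2) = -21*(-3)*3 = 63*3 = 189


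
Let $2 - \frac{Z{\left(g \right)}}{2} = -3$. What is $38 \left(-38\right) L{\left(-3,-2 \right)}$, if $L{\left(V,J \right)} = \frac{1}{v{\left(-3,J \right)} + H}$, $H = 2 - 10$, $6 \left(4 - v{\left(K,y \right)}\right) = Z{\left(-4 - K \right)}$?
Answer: $\frac{4332}{17} \approx 254.82$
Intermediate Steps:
$Z{\left(g \right)} = 10$ ($Z{\left(g \right)} = 4 - -6 = 4 + 6 = 10$)
$v{\left(K,y \right)} = \frac{7}{3}$ ($v{\left(K,y \right)} = 4 - \frac{5}{3} = \frac{7}{3}$)
$H = -8$ ($H = 2 - 10 = -8$)
$L{\left(V,J \right)} = - \frac{3}{17}$ ($L{\left(V,J \right)} = \frac{1}{\frac{7}{3} - 8} = \frac{1}{- \frac{17}{3}} = - \frac{3}{17}$)
$38 \left(-38\right) L{\left(-3,-2 \right)} = 38 \left(-38\right) \left(- \frac{3}{17}\right) = \left(-1444\right) \left(- \frac{3}{17}\right) = \frac{4332}{17}$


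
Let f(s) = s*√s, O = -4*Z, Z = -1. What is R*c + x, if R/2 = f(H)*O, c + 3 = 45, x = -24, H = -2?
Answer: -24 - 672*I*√2 ≈ -24.0 - 950.35*I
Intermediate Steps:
c = 42 (c = -3 + 45 = 42)
O = 4 (O = -4*(-1) = 4)
f(s) = s^(3/2)
R = -16*I*√2 (R = 2*((-2)^(3/2)*4) = 2*(-2*I*√2*4) = 2*(-8*I*√2) = -16*I*√2 ≈ -22.627*I)
R*c + x = -16*I*√2*42 - 24 = -672*I*√2 - 24 = -24 - 672*I*√2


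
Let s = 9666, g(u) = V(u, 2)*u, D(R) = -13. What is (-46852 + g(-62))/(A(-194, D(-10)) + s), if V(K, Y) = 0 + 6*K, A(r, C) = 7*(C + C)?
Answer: -5947/2371 ≈ -2.5082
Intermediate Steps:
A(r, C) = 14*C (A(r, C) = 7*(2*C) = 14*C)
V(K, Y) = 6*K
g(u) = 6*u**2 (g(u) = (6*u)*u = 6*u**2)
(-46852 + g(-62))/(A(-194, D(-10)) + s) = (-46852 + 6*(-62)**2)/(14*(-13) + 9666) = (-46852 + 6*3844)/(-182 + 9666) = (-46852 + 23064)/9484 = -23788*1/9484 = -5947/2371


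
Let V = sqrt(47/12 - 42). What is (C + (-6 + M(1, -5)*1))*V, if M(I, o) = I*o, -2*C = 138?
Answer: -40*I*sqrt(1371)/3 ≈ -493.69*I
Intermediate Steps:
C = -69 (C = -1/2*138 = -69)
V = I*sqrt(1371)/6 (V = sqrt(47*(1/12) - 42) = sqrt(47/12 - 42) = sqrt(-457/12) = I*sqrt(1371)/6 ≈ 6.1712*I)
(C + (-6 + M(1, -5)*1))*V = (-69 + (-6 + (1*(-5))*1))*(I*sqrt(1371)/6) = (-69 + (-6 - 5*1))*(I*sqrt(1371)/6) = (-69 + (-6 - 5))*(I*sqrt(1371)/6) = (-69 - 11)*(I*sqrt(1371)/6) = -40*I*sqrt(1371)/3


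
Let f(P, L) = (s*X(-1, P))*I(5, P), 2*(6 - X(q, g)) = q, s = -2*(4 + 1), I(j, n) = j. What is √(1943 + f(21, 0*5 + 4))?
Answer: √1618 ≈ 40.224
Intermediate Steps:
s = -10 (s = -2*5 = -10)
X(q, g) = 6 - q/2
f(P, L) = -325 (f(P, L) = -10*(6 - ½*(-1))*5 = -10*(6 + ½)*5 = -10*13/2*5 = -65*5 = -325)
√(1943 + f(21, 0*5 + 4)) = √(1943 - 325) = √1618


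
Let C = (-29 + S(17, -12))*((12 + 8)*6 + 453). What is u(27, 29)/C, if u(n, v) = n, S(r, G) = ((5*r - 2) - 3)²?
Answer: 9/1216861 ≈ 7.3961e-6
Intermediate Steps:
S(r, G) = (-5 + 5*r)² (S(r, G) = ((-2 + 5*r) - 3)² = (-5 + 5*r)²)
C = 3650583 (C = (-29 + 25*(-1 + 17)²)*((12 + 8)*6 + 453) = (-29 + 25*16²)*(20*6 + 453) = (-29 + 25*256)*(120 + 453) = (-29 + 6400)*573 = 6371*573 = 3650583)
u(27, 29)/C = 27/3650583 = 27*(1/3650583) = 9/1216861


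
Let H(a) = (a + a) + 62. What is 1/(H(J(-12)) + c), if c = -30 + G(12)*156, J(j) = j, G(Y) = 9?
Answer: 1/1412 ≈ 0.00070821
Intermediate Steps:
H(a) = 62 + 2*a (H(a) = 2*a + 62 = 62 + 2*a)
c = 1374 (c = -30 + 9*156 = -30 + 1404 = 1374)
1/(H(J(-12)) + c) = 1/((62 + 2*(-12)) + 1374) = 1/((62 - 24) + 1374) = 1/(38 + 1374) = 1/1412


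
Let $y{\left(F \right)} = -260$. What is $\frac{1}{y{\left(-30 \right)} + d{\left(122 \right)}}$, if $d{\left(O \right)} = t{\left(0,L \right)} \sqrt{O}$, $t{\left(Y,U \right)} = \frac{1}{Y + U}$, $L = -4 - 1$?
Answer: $- \frac{3250}{844939} + \frac{5 \sqrt{122}}{1689878} \approx -0.0038138$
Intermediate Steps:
$L = -5$
$t{\left(Y,U \right)} = \frac{1}{U + Y}$
$d{\left(O \right)} = - \frac{\sqrt{O}}{5}$ ($d{\left(O \right)} = \frac{\sqrt{O}}{-5 + 0} = \frac{\sqrt{O}}{-5} = - \frac{\sqrt{O}}{5}$)
$\frac{1}{y{\left(-30 \right)} + d{\left(122 \right)}} = \frac{1}{-260 - \frac{\sqrt{122}}{5}}$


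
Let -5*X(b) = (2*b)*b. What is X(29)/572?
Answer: -841/1430 ≈ -0.58811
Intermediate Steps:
X(b) = -2*b²/5 (X(b) = -2*b*b/5 = -2*b²/5)
X(29)/572 = -⅖*29²/572 = -⅖*841*(1/572) = -1682/5*1/572 = -841/1430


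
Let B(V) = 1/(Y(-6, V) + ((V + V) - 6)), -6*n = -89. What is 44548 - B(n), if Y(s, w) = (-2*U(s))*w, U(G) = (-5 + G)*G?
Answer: 258512047/5803 ≈ 44548.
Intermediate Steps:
n = 89/6 (n = -1/6*(-89) = 89/6 ≈ 14.833)
U(G) = G*(-5 + G)
Y(s, w) = -2*s*w*(-5 + s) (Y(s, w) = (-2*s*(-5 + s))*w = -2*s*w*(-5 + s))
B(V) = 1/(-6 - 130*V) (B(V) = 1/(2*(-6)*V*(5 - 1*(-6)) + ((V + V) - 6)) = 1/(2*(-6)*V*(5 + 6) + (2*V - 6)) = 1/(2*(-6)*V*11 + (-6 + 2*V)) = 1/(-132*V + (-6 + 2*V)) = 1/(-6 - 130*V))
44548 - B(n) = 44548 - (-1)/(6 + 130*(89/6)) = 44548 - (-1)/(6 + 5785/3) = 44548 - (-1)/5803/3 = 44548 - (-1)*3/5803 = 44548 - 1*(-3/5803) = 44548 + 3/5803 = 258512047/5803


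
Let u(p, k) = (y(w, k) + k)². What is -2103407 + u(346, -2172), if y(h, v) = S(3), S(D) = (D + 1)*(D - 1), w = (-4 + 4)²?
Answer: 2579489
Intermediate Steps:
w = 0 (w = 0² = 0)
S(D) = (1 + D)*(-1 + D)
y(h, v) = 8 (y(h, v) = -1 + 3² = -1 + 9 = 8)
u(p, k) = (8 + k)²
-2103407 + u(346, -2172) = -2103407 + (8 - 2172)² = -2103407 + (-2164)² = -2103407 + 4682896 = 2579489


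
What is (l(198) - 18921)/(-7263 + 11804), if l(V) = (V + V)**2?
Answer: 137895/4541 ≈ 30.367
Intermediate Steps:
l(V) = 4*V**2 (l(V) = (2*V)**2 = 4*V**2)
(l(198) - 18921)/(-7263 + 11804) = (4*198**2 - 18921)/(-7263 + 11804) = (4*39204 - 18921)/4541 = (156816 - 18921)*(1/4541) = 137895*(1/4541) = 137895/4541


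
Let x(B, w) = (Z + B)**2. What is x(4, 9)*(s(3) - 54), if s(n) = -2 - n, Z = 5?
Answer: -4779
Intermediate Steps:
x(B, w) = (5 + B)**2
x(4, 9)*(s(3) - 54) = (5 + 4)**2*((-2 - 1*3) - 54) = 9**2*((-2 - 3) - 54) = 81*(-5 - 54) = 81*(-59) = -4779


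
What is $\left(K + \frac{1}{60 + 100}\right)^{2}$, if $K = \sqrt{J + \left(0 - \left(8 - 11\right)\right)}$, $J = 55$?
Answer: $\frac{1484801}{25600} + \frac{\sqrt{58}}{80} \approx 58.095$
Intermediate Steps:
$K = \sqrt{58}$ ($K = \sqrt{55 + \left(0 - \left(8 - 11\right)\right)} = \sqrt{55 + \left(0 - -3\right)} = \sqrt{55 + \left(0 + 3\right)} = \sqrt{55 + 3} = \sqrt{58} \approx 7.6158$)
$\left(K + \frac{1}{60 + 100}\right)^{2} = \left(\sqrt{58} + \frac{1}{60 + 100}\right)^{2} = \left(\sqrt{58} + \frac{1}{160}\right)^{2} = \left(\frac{1}{160} + \sqrt{58}\right)^{2}$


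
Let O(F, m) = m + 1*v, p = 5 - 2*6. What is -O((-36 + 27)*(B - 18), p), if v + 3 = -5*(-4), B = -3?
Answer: -10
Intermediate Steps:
v = 17 (v = -3 - 5*(-4) = -3 + 20 = 17)
p = -7 (p = 5 - 12 = -7)
O(F, m) = 17 + m (O(F, m) = m + 1*17 = m + 17 = 17 + m)
-O((-36 + 27)*(B - 18), p) = -(17 - 7) = -1*10 = -10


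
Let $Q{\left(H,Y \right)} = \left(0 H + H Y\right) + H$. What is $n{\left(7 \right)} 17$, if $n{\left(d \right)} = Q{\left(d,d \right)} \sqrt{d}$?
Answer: $952 \sqrt{7} \approx 2518.8$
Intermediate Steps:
$Q{\left(H,Y \right)} = H + H Y$ ($Q{\left(H,Y \right)} = \left(0 + H Y\right) + H = H Y + H = H + H Y$)
$n{\left(d \right)} = d^{\frac{3}{2}} \left(1 + d\right)$ ($n{\left(d \right)} = d \left(1 + d\right) \sqrt{d} = d^{\frac{3}{2}} \left(1 + d\right)$)
$n{\left(7 \right)} 17 = 7^{\frac{3}{2}} \left(1 + 7\right) 17 = 7 \sqrt{7} \cdot 8 \cdot 17 = 56 \sqrt{7} \cdot 17 = 952 \sqrt{7}$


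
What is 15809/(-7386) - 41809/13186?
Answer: -129314687/24347949 ≈ -5.3111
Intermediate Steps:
15809/(-7386) - 41809/13186 = 15809*(-1/7386) - 41809*1/13186 = -15809/7386 - 41809/13186 = -129314687/24347949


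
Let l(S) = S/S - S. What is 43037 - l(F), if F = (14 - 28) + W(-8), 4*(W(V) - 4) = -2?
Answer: 86051/2 ≈ 43026.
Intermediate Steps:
W(V) = 7/2 (W(V) = 4 + (¼)*(-2) = 4 - ½ = 7/2)
F = -21/2 (F = (14 - 28) + 7/2 = -14 + 7/2 = -21/2 ≈ -10.500)
l(S) = 1 - S
43037 - l(F) = 43037 - (1 - 1*(-21/2)) = 43037 - (1 + 21/2) = 43037 - 1*23/2 = 43037 - 23/2 = 86051/2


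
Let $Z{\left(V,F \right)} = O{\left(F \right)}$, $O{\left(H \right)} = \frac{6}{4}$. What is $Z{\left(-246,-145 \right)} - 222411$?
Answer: $- \frac{444819}{2} \approx -2.2241 \cdot 10^{5}$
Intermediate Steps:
$O{\left(H \right)} = \frac{3}{2}$ ($O{\left(H \right)} = 6 \cdot \frac{1}{4} = \frac{3}{2}$)
$Z{\left(V,F \right)} = \frac{3}{2}$
$Z{\left(-246,-145 \right)} - 222411 = \frac{3}{2} - 222411 = - \frac{444819}{2}$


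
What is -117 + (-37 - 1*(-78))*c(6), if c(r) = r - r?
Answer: -117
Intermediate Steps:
c(r) = 0
-117 + (-37 - 1*(-78))*c(6) = -117 + (-37 - 1*(-78))*0 = -117 + (-37 + 78)*0 = -117 + 41*0 = -117 + 0 = -117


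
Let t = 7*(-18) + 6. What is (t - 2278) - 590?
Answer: -2988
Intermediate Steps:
t = -120 (t = -126 + 6 = -120)
(t - 2278) - 590 = (-120 - 2278) - 590 = -2398 - 590 = -2988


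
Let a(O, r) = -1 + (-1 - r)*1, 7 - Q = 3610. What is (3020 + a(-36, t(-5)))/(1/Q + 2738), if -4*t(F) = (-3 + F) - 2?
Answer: 21729693/19730026 ≈ 1.1014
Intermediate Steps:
Q = -3603 (Q = 7 - 1*3610 = 7 - 3610 = -3603)
t(F) = 5/4 - F/4 (t(F) = -((-3 + F) - 2)/4 = -(-5 + F)/4 = 5/4 - F/4)
a(O, r) = -2 - r (a(O, r) = -1 + (-1 - r) = -2 - r)
(3020 + a(-36, t(-5)))/(1/Q + 2738) = (3020 + (-2 - (5/4 - ¼*(-5))))/(1/(-3603) + 2738) = (3020 + (-2 - (5/4 + 5/4)))/(-1/3603 + 2738) = (3020 + (-2 - 1*5/2))/(9865013/3603) = (3020 + (-2 - 5/2))*(3603/9865013) = (3020 - 9/2)*(3603/9865013) = (6031/2)*(3603/9865013) = 21729693/19730026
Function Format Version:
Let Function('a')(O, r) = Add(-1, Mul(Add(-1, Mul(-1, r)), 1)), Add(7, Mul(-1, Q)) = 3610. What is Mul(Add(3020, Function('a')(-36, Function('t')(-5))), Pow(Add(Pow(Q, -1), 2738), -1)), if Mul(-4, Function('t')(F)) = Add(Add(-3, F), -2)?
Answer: Rational(21729693, 19730026) ≈ 1.1014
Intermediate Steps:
Q = -3603 (Q = Add(7, Mul(-1, 3610)) = Add(7, -3610) = -3603)
Function('t')(F) = Add(Rational(5, 4), Mul(Rational(-1, 4), F)) (Function('t')(F) = Mul(Rational(-1, 4), Add(Add(-3, F), -2)) = Mul(Rational(-1, 4), Add(-5, F)) = Add(Rational(5, 4), Mul(Rational(-1, 4), F)))
Function('a')(O, r) = Add(-2, Mul(-1, r)) (Function('a')(O, r) = Add(-1, Add(-1, Mul(-1, r))) = Add(-2, Mul(-1, r)))
Mul(Add(3020, Function('a')(-36, Function('t')(-5))), Pow(Add(Pow(Q, -1), 2738), -1)) = Mul(Add(3020, Add(-2, Mul(-1, Add(Rational(5, 4), Mul(Rational(-1, 4), -5))))), Pow(Add(Pow(-3603, -1), 2738), -1)) = Mul(Add(3020, Add(-2, Mul(-1, Add(Rational(5, 4), Rational(5, 4))))), Pow(Add(Rational(-1, 3603), 2738), -1)) = Mul(Add(3020, Add(-2, Mul(-1, Rational(5, 2)))), Pow(Rational(9865013, 3603), -1)) = Mul(Add(3020, Add(-2, Rational(-5, 2))), Rational(3603, 9865013)) = Mul(Add(3020, Rational(-9, 2)), Rational(3603, 9865013)) = Mul(Rational(6031, 2), Rational(3603, 9865013)) = Rational(21729693, 19730026)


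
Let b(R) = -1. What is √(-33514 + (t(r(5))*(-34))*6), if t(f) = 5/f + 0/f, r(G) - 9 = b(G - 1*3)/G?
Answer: I*√4069219/11 ≈ 183.38*I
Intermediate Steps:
r(G) = 9 - 1/G
t(f) = 5/f (t(f) = 5/f + 0 = 5/f)
√(-33514 + (t(r(5))*(-34))*6) = √(-33514 + ((5/(9 - 1/5))*(-34))*6) = √(-33514 + ((5/(9 - 1*⅕))*(-34))*6) = √(-33514 + ((5/(9 - ⅕))*(-34))*6) = √(-33514 + ((5/(44/5))*(-34))*6) = √(-33514 + ((5*(5/44))*(-34))*6) = √(-33514 + ((25/44)*(-34))*6) = √(-33514 - 425/22*6) = √(-33514 - 1275/11) = √(-369929/11) = I*√4069219/11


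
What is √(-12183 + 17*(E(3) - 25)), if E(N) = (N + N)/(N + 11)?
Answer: I*√617435/7 ≈ 112.25*I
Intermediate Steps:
E(N) = 2*N/(11 + N) (E(N) = (2*N)/(11 + N) = 2*N/(11 + N))
√(-12183 + 17*(E(3) - 25)) = √(-12183 + 17*(2*3/(11 + 3) - 25)) = √(-12183 + 17*(2*3/14 - 25)) = √(-12183 + 17*(2*3*(1/14) - 25)) = √(-12183 + 17*(3/7 - 25)) = √(-12183 + 17*(-172/7)) = √(-12183 - 2924/7) = √(-88205/7) = I*√617435/7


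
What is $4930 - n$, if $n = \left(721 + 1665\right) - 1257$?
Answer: $3801$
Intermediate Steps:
$n = 1129$ ($n = 2386 - 1257 = 1129$)
$4930 - n = 4930 - 1129 = 3801$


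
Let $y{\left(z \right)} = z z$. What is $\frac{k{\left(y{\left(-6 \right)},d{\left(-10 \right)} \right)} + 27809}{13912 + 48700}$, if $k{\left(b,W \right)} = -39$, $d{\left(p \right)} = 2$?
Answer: $\frac{13885}{31306} \approx 0.44353$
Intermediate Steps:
$y{\left(z \right)} = z^{2}$
$\frac{k{\left(y{\left(-6 \right)},d{\left(-10 \right)} \right)} + 27809}{13912 + 48700} = \frac{-39 + 27809}{13912 + 48700} = \frac{27770}{62612} = 27770 \cdot \frac{1}{62612} = \frac{13885}{31306}$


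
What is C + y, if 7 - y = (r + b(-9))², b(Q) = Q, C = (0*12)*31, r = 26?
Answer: -282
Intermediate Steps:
C = 0 (C = 0*31 = 0)
y = -282 (y = 7 - (26 - 9)² = 7 - 1*17² = 7 - 1*289 = 7 - 289 = -282)
C + y = 0 - 282 = -282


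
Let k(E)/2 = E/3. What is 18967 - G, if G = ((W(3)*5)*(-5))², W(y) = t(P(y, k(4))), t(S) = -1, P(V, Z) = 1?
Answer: 18342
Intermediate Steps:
k(E) = 2*E/3 (k(E) = 2*(E/3) = 2*E/3)
W(y) = -1
G = 625 (G = (-1*5*(-5))² = (-5*(-5))² = 25² = 625)
18967 - G = 18967 - 1*625 = 18967 - 625 = 18342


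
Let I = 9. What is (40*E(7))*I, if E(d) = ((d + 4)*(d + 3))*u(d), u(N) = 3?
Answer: 118800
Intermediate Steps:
E(d) = 3*(3 + d)*(4 + d) (E(d) = ((d + 4)*(d + 3))*3 = ((4 + d)*(3 + d))*3 = ((3 + d)*(4 + d))*3 = 3*(3 + d)*(4 + d))
(40*E(7))*I = (40*(36 + 3*7² + 21*7))*9 = (40*(36 + 3*49 + 147))*9 = (40*(36 + 147 + 147))*9 = (40*330)*9 = 13200*9 = 118800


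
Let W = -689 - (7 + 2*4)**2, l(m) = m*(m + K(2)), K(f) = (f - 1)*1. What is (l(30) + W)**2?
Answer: 256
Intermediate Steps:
K(f) = -1 + f (K(f) = (-1 + f)*1 = -1 + f)
l(m) = m*(1 + m) (l(m) = m*(m + (-1 + 2)) = m*(m + 1) = m*(1 + m))
W = -914 (W = -689 - (7 + 8)**2 = -689 - 1*15**2 = -689 - 1*225 = -689 - 225 = -914)
(l(30) + W)**2 = (30*(1 + 30) - 914)**2 = (30*31 - 914)**2 = (930 - 914)**2 = 16**2 = 256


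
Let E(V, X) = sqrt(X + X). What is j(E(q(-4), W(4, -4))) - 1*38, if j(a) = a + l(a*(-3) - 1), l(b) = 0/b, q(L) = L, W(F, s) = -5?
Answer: -38 + I*sqrt(10) ≈ -38.0 + 3.1623*I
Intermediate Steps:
E(V, X) = sqrt(2)*sqrt(X) (E(V, X) = sqrt(2*X) = sqrt(2)*sqrt(X))
l(b) = 0
j(a) = a (j(a) = a + 0 = a)
j(E(q(-4), W(4, -4))) - 1*38 = sqrt(2)*sqrt(-5) - 1*38 = sqrt(2)*(I*sqrt(5)) - 38 = I*sqrt(10) - 38 = -38 + I*sqrt(10)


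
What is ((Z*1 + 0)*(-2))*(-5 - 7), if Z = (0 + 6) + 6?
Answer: 288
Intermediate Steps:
Z = 12 (Z = 6 + 6 = 12)
((Z*1 + 0)*(-2))*(-5 - 7) = ((12*1 + 0)*(-2))*(-5 - 7) = ((12 + 0)*(-2))*(-12) = (12*(-2))*(-12) = -24*(-12) = 288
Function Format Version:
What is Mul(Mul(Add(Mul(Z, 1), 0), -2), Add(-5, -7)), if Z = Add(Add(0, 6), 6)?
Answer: 288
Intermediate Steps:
Z = 12 (Z = Add(6, 6) = 12)
Mul(Mul(Add(Mul(Z, 1), 0), -2), Add(-5, -7)) = Mul(Mul(Add(Mul(12, 1), 0), -2), Add(-5, -7)) = Mul(Mul(Add(12, 0), -2), -12) = Mul(Mul(12, -2), -12) = Mul(-24, -12) = 288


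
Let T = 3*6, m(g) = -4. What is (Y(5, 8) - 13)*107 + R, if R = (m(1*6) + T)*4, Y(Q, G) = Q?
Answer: -800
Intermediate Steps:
T = 18
R = 56 (R = (-4 + 18)*4 = 14*4 = 56)
(Y(5, 8) - 13)*107 + R = (5 - 13)*107 + 56 = -8*107 + 56 = -856 + 56 = -800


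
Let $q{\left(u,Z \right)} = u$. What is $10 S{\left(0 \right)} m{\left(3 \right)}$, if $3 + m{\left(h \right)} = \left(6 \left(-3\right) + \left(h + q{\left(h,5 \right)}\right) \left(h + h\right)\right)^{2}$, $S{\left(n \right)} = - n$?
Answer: $0$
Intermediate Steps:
$m{\left(h \right)} = -3 + \left(-18 + 4 h^{2}\right)^{2}$ ($m{\left(h \right)} = -3 + \left(6 \left(-3\right) + \left(h + h\right) \left(h + h\right)\right)^{2} = -3 + \left(-18 + 2 h 2 h\right)^{2} = -3 + \left(-18 + 4 h^{2}\right)^{2}$)
$10 S{\left(0 \right)} m{\left(3 \right)} = 10 \left(\left(-1\right) 0\right) \left(-3 + 4 \left(-9 + 2 \cdot 3^{2}\right)^{2}\right) = 10 \cdot 0 \left(-3 + 4 \left(-9 + 2 \cdot 9\right)^{2}\right) = 0 \left(-3 + 4 \left(-9 + 18\right)^{2}\right) = 0 \left(-3 + 4 \cdot 9^{2}\right) = 0 \left(-3 + 4 \cdot 81\right) = 0 \left(-3 + 324\right) = 0 \cdot 321 = 0$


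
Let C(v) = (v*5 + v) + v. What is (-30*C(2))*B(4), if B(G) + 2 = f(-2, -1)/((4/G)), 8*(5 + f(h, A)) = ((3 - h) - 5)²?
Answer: 2940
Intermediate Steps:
f(h, A) = -5 + (-2 - h)²/8 (f(h, A) = -5 + ((3 - h) - 5)²/8 = -5 + (-2 - h)²/8)
C(v) = 7*v (C(v) = (5*v + v) + v = 6*v + v = 7*v)
B(G) = -2 - 5*G/4 (B(G) = -2 + (-5 + (2 - 2)²/8)/((4/G)) = -2 + (-5 + (⅛)*0²)*(G/4) = -2 + (-5 + (⅛)*0)*(G/4) = -2 + (-5 + 0)*(G/4) = -2 - 5*G/4)
(-30*C(2))*B(4) = (-210*2)*(-2 - 5/4*4) = (-30*14)*(-2 - 5) = -420*(-7) = 2940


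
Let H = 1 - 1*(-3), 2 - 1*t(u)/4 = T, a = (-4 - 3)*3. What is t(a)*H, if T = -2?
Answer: 64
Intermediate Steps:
a = -21 (a = -7*3 = -21)
t(u) = 16 (t(u) = 8 - 4*(-2) = 8 + 8 = 16)
H = 4 (H = 1 + 3 = 4)
t(a)*H = 16*4 = 64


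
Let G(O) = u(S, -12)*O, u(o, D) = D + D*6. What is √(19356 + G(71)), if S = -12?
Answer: 12*√93 ≈ 115.72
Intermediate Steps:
u(o, D) = 7*D (u(o, D) = D + 6*D = 7*D)
G(O) = -84*O (G(O) = (7*(-12))*O = -84*O)
√(19356 + G(71)) = √(19356 - 84*71) = √(19356 - 5964) = √13392 = 12*√93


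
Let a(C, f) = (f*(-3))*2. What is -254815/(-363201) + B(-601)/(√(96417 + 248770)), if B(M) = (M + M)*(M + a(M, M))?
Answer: 254815/363201 - 3612010*√345187/345187 ≈ -6147.1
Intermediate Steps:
a(C, f) = -6*f (a(C, f) = -3*f*2 = -6*f)
B(M) = -10*M² (B(M) = (M + M)*(M - 6*M) = (2*M)*(-5*M) = -10*M²)
-254815/(-363201) + B(-601)/(√(96417 + 248770)) = -254815/(-363201) + (-10*(-601)²)/(√(96417 + 248770)) = -254815*(-1/363201) + (-10*361201)/(√345187) = 254815/363201 - 3612010*√345187/345187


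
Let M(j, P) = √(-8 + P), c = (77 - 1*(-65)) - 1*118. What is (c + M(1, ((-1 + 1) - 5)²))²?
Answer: (24 + √17)² ≈ 790.91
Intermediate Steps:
c = 24 (c = (77 + 65) - 118 = 142 - 118 = 24)
(c + M(1, ((-1 + 1) - 5)²))² = (24 + √(-8 + ((-1 + 1) - 5)²))² = (24 + √(-8 + (0 - 5)²))² = (24 + √(-8 + (-5)²))² = (24 + √(-8 + 25))² = (24 + √17)²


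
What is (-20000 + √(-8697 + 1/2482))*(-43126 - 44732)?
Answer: 1757160000 - 43929*I*√53576335346/1241 ≈ 1.7572e+9 - 8.1934e+6*I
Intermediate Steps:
(-20000 + √(-8697 + 1/2482))*(-43126 - 44732) = (-20000 + √(-8697 + 1/2482))*(-87858) = (-20000 + √(-21585953/2482))*(-87858) = (-20000 + I*√53576335346/2482)*(-87858) = 1757160000 - 43929*I*√53576335346/1241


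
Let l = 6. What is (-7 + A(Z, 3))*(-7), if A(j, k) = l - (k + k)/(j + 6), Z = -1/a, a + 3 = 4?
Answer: 77/5 ≈ 15.400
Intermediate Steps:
a = 1 (a = -3 + 4 = 1)
Z = -1 (Z = -1/1 = -1*1 = -1)
A(j, k) = 6 - 2*k/(6 + j) (A(j, k) = 6 - (k + k)/(j + 6) = 6 - 2*k/(6 + j))
(-7 + A(Z, 3))*(-7) = (-7 + 2*(18 - 1*3 + 3*(-1))/(6 - 1))*(-7) = (-7 + 2*(18 - 3 - 3)/5)*(-7) = (-7 + 2*(⅕)*12)*(-7) = (-7 + 24/5)*(-7) = -11/5*(-7) = 77/5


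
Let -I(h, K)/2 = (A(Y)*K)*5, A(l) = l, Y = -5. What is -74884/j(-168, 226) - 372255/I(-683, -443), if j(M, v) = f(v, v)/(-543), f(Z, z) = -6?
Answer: -30022044409/4430 ≈ -6.7770e+6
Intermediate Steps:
j(M, v) = 2/181 (j(M, v) = -6/(-543) = -6*(-1/543) = 2/181)
I(h, K) = 50*K (I(h, K) = -2*(-5*K)*5 = -(-50)*K = 50*K)
-74884/j(-168, 226) - 372255/I(-683, -443) = -74884/2/181 - 372255/(50*(-443)) = -74884*181/2 - 372255/(-22150) = -6777002 - 372255*(-1/22150) = -6777002 + 74451/4430 = -30022044409/4430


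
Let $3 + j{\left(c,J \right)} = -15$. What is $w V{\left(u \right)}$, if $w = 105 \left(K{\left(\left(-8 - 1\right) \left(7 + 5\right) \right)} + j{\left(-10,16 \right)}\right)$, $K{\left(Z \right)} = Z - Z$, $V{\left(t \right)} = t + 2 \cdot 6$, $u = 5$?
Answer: $-32130$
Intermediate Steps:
$V{\left(t \right)} = 12 + t$ ($V{\left(t \right)} = t + 12 = 12 + t$)
$j{\left(c,J \right)} = -18$ ($j{\left(c,J \right)} = -3 - 15 = -18$)
$K{\left(Z \right)} = 0$
$w = -1890$ ($w = 105 \left(0 - 18\right) = 105 \left(-18\right) = -1890$)
$w V{\left(u \right)} = - 1890 \left(12 + 5\right) = \left(-1890\right) 17 = -32130$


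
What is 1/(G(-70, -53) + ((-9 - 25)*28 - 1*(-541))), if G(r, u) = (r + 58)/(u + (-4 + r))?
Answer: -127/52185 ≈ -0.0024337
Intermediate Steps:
G(r, u) = (58 + r)/(-4 + r + u)
1/(G(-70, -53) + ((-9 - 25)*28 - 1*(-541))) = 1/((58 - 70)/(-4 - 70 - 53) + ((-9 - 25)*28 - 1*(-541))) = 1/(-12/(-127) + (-34*28 + 541)) = 1/(-1/127*(-12) + (-952 + 541)) = 1/(12/127 - 411) = 1/(-52185/127) = -127/52185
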